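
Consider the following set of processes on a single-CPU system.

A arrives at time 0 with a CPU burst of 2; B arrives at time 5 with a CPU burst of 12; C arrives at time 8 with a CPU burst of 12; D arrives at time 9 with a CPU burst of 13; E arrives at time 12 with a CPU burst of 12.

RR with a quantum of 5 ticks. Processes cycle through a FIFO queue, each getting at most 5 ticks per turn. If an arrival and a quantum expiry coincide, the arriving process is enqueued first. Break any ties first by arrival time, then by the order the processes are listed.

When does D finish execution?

52

Timeline: | A 0-2 | idle 2-5 | B 5-10 | C 10-15 | D 15-20 | B 20-25 | E 25-30 | C 30-35 | D 35-40 | B 40-42 | E 42-47 | C 47-49 | D 49-52 | E 52-54 |
Completion: A=2  B=42  C=49  D=52  E=54
Turnaround (C−A): A=2  B=37  C=41  D=43  E=42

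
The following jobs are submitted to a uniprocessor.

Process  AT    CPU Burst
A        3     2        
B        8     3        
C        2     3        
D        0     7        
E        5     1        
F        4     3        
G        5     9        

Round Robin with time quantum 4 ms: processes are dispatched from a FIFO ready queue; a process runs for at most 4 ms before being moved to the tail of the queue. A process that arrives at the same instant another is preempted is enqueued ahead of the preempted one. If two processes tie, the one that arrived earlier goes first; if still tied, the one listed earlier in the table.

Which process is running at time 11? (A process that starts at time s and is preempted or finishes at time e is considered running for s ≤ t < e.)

Timeline: | D 0-4 | C 4-7 | A 7-9 | F 9-12 | D 12-15 | E 15-16 | G 16-20 | B 20-23 | G 23-28 |
Completion: A=9  B=23  C=7  D=15  E=16  F=12  G=28

F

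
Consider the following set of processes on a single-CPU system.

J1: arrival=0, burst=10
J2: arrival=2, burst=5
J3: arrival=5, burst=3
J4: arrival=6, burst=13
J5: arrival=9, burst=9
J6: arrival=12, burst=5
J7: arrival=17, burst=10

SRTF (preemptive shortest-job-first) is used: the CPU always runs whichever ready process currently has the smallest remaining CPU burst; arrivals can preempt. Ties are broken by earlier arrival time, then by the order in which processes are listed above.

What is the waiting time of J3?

Timeline: | J1 0-2 | J2 2-7 | J3 7-10 | J1 10-12 | J6 12-17 | J1 17-23 | J5 23-32 | J7 32-42 | J4 42-55 |
Completion: J1=23  J2=7  J3=10  J4=55  J5=32  J6=17  J7=42
Waiting(J3) = turnaround − burst = 5 − 3 = 2

2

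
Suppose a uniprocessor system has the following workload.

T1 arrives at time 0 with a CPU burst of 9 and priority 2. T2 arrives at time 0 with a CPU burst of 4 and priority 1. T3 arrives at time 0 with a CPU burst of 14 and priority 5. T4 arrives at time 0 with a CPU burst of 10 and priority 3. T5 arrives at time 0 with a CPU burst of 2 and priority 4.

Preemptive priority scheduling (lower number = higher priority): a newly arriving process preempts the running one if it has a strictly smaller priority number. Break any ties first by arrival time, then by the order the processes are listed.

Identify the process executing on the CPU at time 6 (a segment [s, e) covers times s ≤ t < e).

Schedule: | T2 0-4 | T1 4-13 | T4 13-23 | T5 23-25 | T3 25-39 |
Completion: T1=13  T2=4  T3=39  T4=23  T5=25

T1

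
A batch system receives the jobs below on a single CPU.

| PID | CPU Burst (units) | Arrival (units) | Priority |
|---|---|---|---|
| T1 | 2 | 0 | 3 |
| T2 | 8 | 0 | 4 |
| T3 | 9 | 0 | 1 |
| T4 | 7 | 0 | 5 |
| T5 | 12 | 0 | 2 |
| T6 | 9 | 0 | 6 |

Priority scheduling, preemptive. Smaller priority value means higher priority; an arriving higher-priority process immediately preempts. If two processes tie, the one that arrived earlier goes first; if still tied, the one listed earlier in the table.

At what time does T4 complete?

38

Timeline: | T3 0-9 | T5 9-21 | T1 21-23 | T2 23-31 | T4 31-38 | T6 38-47 |
Completion: T1=23  T2=31  T3=9  T4=38  T5=21  T6=47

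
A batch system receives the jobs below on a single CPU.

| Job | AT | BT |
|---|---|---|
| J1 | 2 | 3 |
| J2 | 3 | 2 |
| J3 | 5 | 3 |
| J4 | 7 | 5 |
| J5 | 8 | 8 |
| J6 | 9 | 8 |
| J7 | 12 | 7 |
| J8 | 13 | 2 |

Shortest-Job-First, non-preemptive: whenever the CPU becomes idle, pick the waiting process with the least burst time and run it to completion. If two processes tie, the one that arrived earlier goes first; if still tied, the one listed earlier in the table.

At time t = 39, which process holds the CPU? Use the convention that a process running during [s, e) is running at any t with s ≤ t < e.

Gantt: | idle 0-2 | J1 2-5 | J2 5-7 | J3 7-10 | J4 10-15 | J8 15-17 | J7 17-24 | J5 24-32 | J6 32-40 |
Completion: J1=5  J2=7  J3=10  J4=15  J5=32  J6=40  J7=24  J8=17

J6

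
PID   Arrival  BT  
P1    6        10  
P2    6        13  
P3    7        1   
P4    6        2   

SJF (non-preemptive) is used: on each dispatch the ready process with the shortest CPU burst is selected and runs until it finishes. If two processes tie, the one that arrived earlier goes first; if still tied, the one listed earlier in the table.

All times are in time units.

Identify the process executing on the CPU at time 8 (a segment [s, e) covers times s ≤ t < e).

P3

Timeline: | idle 0-6 | P4 6-8 | P3 8-9 | P1 9-19 | P2 19-32 |
Completion: P1=19  P2=32  P3=9  P4=8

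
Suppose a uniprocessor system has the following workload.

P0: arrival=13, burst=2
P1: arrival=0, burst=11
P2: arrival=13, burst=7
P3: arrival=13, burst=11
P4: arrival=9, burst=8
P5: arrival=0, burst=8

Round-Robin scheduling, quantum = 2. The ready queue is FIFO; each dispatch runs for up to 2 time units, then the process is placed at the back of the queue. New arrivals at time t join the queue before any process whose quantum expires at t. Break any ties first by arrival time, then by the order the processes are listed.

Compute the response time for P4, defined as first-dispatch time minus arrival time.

3

Timeline: | P1 0-2 | P5 2-4 | P1 4-6 | P5 6-8 | P1 8-10 | P5 10-12 | P4 12-14 | P1 14-16 | P5 16-18 | P0 18-20 | P2 20-22 | P3 22-24 | P4 24-26 | P1 26-28 | P2 28-30 | P3 30-32 | P4 32-34 | P1 34-35 | P2 35-37 | P3 37-39 | P4 39-41 | P2 41-42 | P3 42-47 |
Completion: P0=20  P1=35  P2=42  P3=47  P4=41  P5=18
Turnaround (C−A): P0=7  P1=35  P2=29  P3=34  P4=32  P5=18
Response(P4) = first start − arrival = 12 − 9 = 3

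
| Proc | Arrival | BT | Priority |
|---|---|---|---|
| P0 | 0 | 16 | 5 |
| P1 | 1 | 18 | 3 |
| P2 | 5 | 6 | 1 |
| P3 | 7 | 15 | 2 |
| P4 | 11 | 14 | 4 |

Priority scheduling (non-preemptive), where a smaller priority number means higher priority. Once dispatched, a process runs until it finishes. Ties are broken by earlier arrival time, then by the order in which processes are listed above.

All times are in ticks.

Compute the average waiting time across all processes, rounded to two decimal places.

Gantt: | P0 0-16 | P2 16-22 | P3 22-37 | P1 37-55 | P4 55-69 |
Completion: P0=16  P1=55  P2=22  P3=37  P4=69
Turnaround (C−A): P0=16  P1=54  P2=17  P3=30  P4=58
Waiting times: P0=0, P1=36, P2=11, P3=15, P4=44
Average waiting = (0+36+11+15+44) / 5 = 106/5 = 21.20

21.20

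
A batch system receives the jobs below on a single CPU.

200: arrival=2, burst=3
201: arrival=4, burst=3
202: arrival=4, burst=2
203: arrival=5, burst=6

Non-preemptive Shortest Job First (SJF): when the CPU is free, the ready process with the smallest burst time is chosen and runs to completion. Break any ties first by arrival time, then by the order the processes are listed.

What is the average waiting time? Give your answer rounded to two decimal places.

Timeline: | idle 0-2 | 200 2-5 | 202 5-7 | 201 7-10 | 203 10-16 |
Completion: 200=5  201=10  202=7  203=16
Waiting times: 200=0, 201=3, 202=1, 203=5
Average waiting = (0+3+1+5) / 4 = 9/4 = 2.25

2.25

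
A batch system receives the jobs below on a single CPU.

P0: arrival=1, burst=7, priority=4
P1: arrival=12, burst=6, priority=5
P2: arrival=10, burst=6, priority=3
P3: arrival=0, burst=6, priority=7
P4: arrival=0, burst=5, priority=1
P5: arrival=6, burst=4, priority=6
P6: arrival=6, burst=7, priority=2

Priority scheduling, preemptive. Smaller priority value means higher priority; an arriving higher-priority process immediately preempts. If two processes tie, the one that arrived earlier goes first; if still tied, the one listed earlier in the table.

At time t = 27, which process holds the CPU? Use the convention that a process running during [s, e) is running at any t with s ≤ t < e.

Schedule: | P4 0-5 | P0 5-6 | P6 6-13 | P2 13-19 | P0 19-25 | P1 25-31 | P5 31-35 | P3 35-41 |
Completion: P0=25  P1=31  P2=19  P3=41  P4=5  P5=35  P6=13
Turnaround (C−A): P0=24  P1=19  P2=9  P3=41  P4=5  P5=29  P6=7

P1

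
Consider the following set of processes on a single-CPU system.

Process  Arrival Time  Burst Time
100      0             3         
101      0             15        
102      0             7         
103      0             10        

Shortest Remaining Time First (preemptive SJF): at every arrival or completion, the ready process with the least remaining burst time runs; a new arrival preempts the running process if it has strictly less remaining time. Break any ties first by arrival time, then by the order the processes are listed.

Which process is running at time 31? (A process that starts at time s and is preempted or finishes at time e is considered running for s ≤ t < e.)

Gantt: | 100 0-3 | 102 3-10 | 103 10-20 | 101 20-35 |
Completion: 100=3  101=35  102=10  103=20
Turnaround (C−A): 100=3  101=35  102=10  103=20

101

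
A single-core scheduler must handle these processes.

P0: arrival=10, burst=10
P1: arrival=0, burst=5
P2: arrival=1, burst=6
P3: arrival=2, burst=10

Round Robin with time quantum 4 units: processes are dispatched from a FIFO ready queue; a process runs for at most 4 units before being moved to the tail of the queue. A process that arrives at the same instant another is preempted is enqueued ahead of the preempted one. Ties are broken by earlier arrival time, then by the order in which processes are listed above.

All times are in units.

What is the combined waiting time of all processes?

44

Timeline: | P1 0-4 | P2 4-8 | P3 8-12 | P1 12-13 | P2 13-15 | P0 15-19 | P3 19-23 | P0 23-27 | P3 27-29 | P0 29-31 |
Completion: P0=31  P1=13  P2=15  P3=29
Waiting = turnaround − burst: P0=11, P1=8, P2=8, P3=17
Total waiting = 11 + 8 + 8 + 17 = 44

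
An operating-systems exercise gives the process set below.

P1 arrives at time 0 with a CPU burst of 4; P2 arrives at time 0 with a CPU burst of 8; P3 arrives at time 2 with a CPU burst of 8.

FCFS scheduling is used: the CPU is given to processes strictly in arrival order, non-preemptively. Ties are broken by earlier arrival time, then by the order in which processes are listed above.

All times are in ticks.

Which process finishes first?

P1

Schedule: | P1 0-4 | P2 4-12 | P3 12-20 |
Completion: P1=4  P2=12  P3=20
Turnaround (C−A): P1=4  P2=12  P3=18
Finish order: P1 → P2 → P3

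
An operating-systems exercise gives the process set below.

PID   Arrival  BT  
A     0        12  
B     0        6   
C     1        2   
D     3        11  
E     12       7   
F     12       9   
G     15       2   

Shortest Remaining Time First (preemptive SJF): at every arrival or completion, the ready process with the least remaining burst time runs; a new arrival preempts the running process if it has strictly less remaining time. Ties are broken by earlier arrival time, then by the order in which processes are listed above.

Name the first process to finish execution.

Timeline: | B 0-1 | C 1-3 | B 3-8 | D 8-15 | G 15-17 | D 17-21 | E 21-28 | F 28-37 | A 37-49 |
Completion: A=49  B=8  C=3  D=21  E=28  F=37  G=17
Turnaround (C−A): A=49  B=8  C=2  D=18  E=16  F=25  G=2
Finish order: C → B → G → D → E → F → A

C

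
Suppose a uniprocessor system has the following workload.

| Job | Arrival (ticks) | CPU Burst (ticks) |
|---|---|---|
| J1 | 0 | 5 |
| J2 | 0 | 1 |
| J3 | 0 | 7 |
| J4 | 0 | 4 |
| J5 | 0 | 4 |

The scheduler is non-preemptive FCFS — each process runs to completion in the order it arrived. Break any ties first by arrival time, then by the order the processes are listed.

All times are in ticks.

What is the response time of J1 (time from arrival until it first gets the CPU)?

0

Timeline: | J1 0-5 | J2 5-6 | J3 6-13 | J4 13-17 | J5 17-21 |
Completion: J1=5  J2=6  J3=13  J4=17  J5=21
Response(J1) = first start − arrival = 0 − 0 = 0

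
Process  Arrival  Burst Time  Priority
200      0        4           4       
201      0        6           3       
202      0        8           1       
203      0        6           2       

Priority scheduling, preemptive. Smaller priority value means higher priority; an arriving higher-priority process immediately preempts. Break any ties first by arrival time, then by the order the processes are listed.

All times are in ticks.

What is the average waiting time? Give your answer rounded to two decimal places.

Timeline: | 202 0-8 | 203 8-14 | 201 14-20 | 200 20-24 |
Completion: 200=24  201=20  202=8  203=14
Waiting times: 200=20, 201=14, 202=0, 203=8
Average waiting = (20+14+0+8) / 4 = 42/4 = 10.50

10.50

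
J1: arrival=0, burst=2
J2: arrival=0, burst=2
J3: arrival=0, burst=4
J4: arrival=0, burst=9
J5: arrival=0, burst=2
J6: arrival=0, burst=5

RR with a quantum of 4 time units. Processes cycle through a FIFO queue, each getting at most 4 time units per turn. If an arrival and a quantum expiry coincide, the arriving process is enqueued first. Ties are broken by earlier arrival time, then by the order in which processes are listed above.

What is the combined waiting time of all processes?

Schedule: | J1 0-2 | J2 2-4 | J3 4-8 | J4 8-12 | J5 12-14 | J6 14-18 | J4 18-22 | J6 22-23 | J4 23-24 |
Completion: J1=2  J2=4  J3=8  J4=24  J5=14  J6=23
Waiting = turnaround − burst: J1=0, J2=2, J3=4, J4=15, J5=12, J6=18
Total waiting = 0 + 2 + 4 + 15 + 12 + 18 = 51

51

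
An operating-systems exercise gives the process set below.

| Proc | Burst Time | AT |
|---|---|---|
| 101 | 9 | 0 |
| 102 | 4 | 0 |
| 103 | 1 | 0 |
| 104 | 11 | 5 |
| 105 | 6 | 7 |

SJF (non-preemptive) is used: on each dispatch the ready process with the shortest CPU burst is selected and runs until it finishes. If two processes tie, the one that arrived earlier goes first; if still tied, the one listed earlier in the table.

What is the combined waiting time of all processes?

Timeline: | 103 0-1 | 102 1-5 | 101 5-14 | 105 14-20 | 104 20-31 |
Completion: 101=14  102=5  103=1  104=31  105=20
Waiting = turnaround − burst: 101=5, 102=1, 103=0, 104=15, 105=7
Total waiting = 5 + 1 + 0 + 15 + 7 = 28

28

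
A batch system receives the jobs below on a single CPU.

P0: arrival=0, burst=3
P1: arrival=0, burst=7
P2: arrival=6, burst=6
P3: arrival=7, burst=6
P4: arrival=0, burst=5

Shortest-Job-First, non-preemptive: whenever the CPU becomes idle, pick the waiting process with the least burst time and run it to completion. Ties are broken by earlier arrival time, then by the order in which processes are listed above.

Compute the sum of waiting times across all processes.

Timeline: | P0 0-3 | P4 3-8 | P2 8-14 | P3 14-20 | P1 20-27 |
Completion: P0=3  P1=27  P2=14  P3=20  P4=8
Turnaround (C−A): P0=3  P1=27  P2=8  P3=13  P4=8
Waiting = turnaround − burst: P0=0, P1=20, P2=2, P3=7, P4=3
Total waiting = 0 + 20 + 2 + 7 + 3 = 32

32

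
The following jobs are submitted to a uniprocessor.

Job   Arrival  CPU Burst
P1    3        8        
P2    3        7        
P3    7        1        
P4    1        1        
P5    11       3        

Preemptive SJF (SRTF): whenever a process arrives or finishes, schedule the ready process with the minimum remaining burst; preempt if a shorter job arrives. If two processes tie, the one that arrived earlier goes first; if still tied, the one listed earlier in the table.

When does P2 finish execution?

11

Timeline: | idle 0-1 | P4 1-2 | idle 2-3 | P2 3-7 | P3 7-8 | P2 8-11 | P5 11-14 | P1 14-22 |
Completion: P1=22  P2=11  P3=8  P4=2  P5=14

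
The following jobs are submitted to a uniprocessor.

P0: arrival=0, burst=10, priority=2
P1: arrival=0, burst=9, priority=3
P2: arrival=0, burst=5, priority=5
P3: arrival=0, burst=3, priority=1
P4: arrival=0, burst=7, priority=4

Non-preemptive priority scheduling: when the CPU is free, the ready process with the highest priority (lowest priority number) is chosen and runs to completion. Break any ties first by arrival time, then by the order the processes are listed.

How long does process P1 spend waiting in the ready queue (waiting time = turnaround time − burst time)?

Timeline: | P3 0-3 | P0 3-13 | P1 13-22 | P4 22-29 | P2 29-34 |
Completion: P0=13  P1=22  P2=34  P3=3  P4=29
Waiting(P1) = turnaround − burst = 22 − 9 = 13

13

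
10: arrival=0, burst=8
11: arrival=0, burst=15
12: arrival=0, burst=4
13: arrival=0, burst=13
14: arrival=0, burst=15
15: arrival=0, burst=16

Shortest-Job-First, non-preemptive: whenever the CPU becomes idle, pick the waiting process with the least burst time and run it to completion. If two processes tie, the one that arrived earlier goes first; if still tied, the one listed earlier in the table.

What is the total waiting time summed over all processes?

Timeline: | 12 0-4 | 10 4-12 | 13 12-25 | 11 25-40 | 14 40-55 | 15 55-71 |
Completion: 10=12  11=40  12=4  13=25  14=55  15=71
Waiting = turnaround − burst: 10=4, 11=25, 12=0, 13=12, 14=40, 15=55
Total waiting = 4 + 25 + 0 + 12 + 40 + 55 = 136

136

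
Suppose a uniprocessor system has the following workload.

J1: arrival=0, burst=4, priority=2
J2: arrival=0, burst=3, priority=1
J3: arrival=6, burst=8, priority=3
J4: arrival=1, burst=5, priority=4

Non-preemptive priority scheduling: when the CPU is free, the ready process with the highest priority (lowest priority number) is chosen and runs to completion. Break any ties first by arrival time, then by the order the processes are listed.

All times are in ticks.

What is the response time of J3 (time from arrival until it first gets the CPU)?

Gantt: | J2 0-3 | J1 3-7 | J3 7-15 | J4 15-20 |
Completion: J1=7  J2=3  J3=15  J4=20
Turnaround (C−A): J1=7  J2=3  J3=9  J4=19
Response(J3) = first start − arrival = 7 − 6 = 1

1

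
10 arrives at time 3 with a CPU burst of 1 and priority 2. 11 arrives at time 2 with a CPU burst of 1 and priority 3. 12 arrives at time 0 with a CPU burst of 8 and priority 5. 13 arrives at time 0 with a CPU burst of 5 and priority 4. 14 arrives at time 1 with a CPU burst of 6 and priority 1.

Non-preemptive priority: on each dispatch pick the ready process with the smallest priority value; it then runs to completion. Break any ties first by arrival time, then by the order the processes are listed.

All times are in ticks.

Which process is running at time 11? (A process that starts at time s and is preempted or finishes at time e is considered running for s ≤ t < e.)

10

Timeline: | 13 0-5 | 14 5-11 | 10 11-12 | 11 12-13 | 12 13-21 |
Completion: 10=12  11=13  12=21  13=5  14=11
Turnaround (C−A): 10=9  11=11  12=21  13=5  14=10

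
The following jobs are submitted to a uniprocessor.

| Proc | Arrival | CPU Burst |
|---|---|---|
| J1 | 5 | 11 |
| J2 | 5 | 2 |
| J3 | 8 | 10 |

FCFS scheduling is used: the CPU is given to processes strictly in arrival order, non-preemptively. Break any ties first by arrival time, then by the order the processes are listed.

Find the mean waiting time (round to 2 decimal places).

Gantt: | idle 0-5 | J1 5-16 | J2 16-18 | J3 18-28 |
Completion: J1=16  J2=18  J3=28
Waiting times: J1=0, J2=11, J3=10
Average waiting = (0+11+10) / 3 = 21/3 = 7.00

7.00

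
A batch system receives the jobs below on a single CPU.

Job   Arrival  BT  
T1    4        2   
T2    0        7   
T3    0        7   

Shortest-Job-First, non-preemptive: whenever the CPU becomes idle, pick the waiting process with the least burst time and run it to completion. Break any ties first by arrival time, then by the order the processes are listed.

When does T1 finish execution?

Schedule: | T2 0-7 | T1 7-9 | T3 9-16 |
Completion: T1=9  T2=7  T3=16
Turnaround (C−A): T1=5  T2=7  T3=16

9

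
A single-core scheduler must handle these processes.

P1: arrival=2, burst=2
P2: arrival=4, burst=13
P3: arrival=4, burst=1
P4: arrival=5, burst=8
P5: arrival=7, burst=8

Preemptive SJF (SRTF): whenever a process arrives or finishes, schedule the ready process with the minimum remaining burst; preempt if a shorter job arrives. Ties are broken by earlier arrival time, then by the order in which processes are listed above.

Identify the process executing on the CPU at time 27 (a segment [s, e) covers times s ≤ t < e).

P2

Gantt: | idle 0-2 | P1 2-4 | P3 4-5 | P4 5-13 | P5 13-21 | P2 21-34 |
Completion: P1=4  P2=34  P3=5  P4=13  P5=21
Turnaround (C−A): P1=2  P2=30  P3=1  P4=8  P5=14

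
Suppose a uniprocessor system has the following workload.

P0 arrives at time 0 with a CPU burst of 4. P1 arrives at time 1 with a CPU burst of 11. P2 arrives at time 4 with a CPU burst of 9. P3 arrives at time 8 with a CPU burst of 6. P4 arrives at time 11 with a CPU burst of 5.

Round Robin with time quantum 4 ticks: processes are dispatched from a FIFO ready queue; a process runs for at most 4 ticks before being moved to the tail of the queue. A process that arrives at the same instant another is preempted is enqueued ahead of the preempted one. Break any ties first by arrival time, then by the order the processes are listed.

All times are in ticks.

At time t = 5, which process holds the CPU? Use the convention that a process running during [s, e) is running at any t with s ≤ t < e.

P1

Timeline: | P0 0-4 | P1 4-8 | P2 8-12 | P3 12-16 | P1 16-20 | P4 20-24 | P2 24-28 | P3 28-30 | P1 30-33 | P4 33-34 | P2 34-35 |
Completion: P0=4  P1=33  P2=35  P3=30  P4=34
Turnaround (C−A): P0=4  P1=32  P2=31  P3=22  P4=23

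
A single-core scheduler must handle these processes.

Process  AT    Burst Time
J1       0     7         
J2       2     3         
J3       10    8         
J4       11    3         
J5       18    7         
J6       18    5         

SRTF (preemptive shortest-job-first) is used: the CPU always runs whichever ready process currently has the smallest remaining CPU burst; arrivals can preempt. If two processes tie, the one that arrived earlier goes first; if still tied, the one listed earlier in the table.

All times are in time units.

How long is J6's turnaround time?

8

Timeline: | J1 0-2 | J2 2-5 | J1 5-10 | J3 10-11 | J4 11-14 | J3 14-21 | J6 21-26 | J5 26-33 |
Completion: J1=10  J2=5  J3=21  J4=14  J5=33  J6=26
Turnaround (C−A): J1=10  J2=3  J3=11  J4=3  J5=15  J6=8
Turnaround(J6) = completion − arrival = 26 − 18 = 8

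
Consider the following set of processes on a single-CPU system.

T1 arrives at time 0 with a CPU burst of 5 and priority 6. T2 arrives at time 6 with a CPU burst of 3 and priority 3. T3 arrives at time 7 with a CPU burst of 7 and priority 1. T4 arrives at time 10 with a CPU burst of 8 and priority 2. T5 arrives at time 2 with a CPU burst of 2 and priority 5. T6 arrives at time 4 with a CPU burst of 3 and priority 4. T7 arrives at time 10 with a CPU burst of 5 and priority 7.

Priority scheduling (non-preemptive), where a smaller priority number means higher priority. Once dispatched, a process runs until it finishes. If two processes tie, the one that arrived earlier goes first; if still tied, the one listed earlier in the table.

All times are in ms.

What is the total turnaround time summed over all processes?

Timeline: | T1 0-5 | T6 5-8 | T3 8-15 | T4 15-23 | T2 23-26 | T5 26-28 | T7 28-33 |
Completion: T1=5  T2=26  T3=15  T4=23  T5=28  T6=8  T7=33
Turnaround (C−A): T1=5  T2=20  T3=8  T4=13  T5=26  T6=4  T7=23
Turnaround = completion − arrival: T1=5, T2=20, T3=8, T4=13, T5=26, T6=4, T7=23
Total turnaround = 5 + 20 + 8 + 13 + 26 + 4 + 23 = 99

99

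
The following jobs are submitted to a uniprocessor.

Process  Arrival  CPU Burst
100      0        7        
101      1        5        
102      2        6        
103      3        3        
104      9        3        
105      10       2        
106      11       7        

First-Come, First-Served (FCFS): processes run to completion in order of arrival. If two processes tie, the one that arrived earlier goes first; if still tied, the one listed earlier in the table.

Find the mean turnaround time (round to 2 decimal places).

Gantt: | 100 0-7 | 101 7-12 | 102 12-18 | 103 18-21 | 104 21-24 | 105 24-26 | 106 26-33 |
Completion: 100=7  101=12  102=18  103=21  104=24  105=26  106=33
Turnaround (C−A): 100=7  101=11  102=16  103=18  104=15  105=16  106=22
Turnaround times: 100=7, 101=11, 102=16, 103=18, 104=15, 105=16, 106=22
Average turnaround = (7+11+16+18+15+16+22) / 7 = 105/7 = 15.00

15.00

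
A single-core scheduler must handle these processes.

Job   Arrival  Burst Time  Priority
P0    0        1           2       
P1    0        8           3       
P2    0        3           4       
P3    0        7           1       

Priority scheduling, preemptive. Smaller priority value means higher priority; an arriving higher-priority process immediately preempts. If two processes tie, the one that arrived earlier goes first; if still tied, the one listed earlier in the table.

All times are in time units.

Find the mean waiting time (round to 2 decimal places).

Schedule: | P3 0-7 | P0 7-8 | P1 8-16 | P2 16-19 |
Completion: P0=8  P1=16  P2=19  P3=7
Turnaround (C−A): P0=8  P1=16  P2=19  P3=7
Waiting times: P0=7, P1=8, P2=16, P3=0
Average waiting = (7+8+16+0) / 4 = 31/4 = 7.75

7.75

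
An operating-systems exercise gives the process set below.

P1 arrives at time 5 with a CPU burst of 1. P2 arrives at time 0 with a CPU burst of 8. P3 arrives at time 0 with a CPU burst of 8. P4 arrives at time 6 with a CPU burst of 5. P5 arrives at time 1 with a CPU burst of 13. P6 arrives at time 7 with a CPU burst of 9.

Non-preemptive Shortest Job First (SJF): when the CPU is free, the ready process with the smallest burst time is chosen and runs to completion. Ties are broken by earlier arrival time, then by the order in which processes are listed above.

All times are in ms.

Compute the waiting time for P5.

Gantt: | P2 0-8 | P1 8-9 | P4 9-14 | P3 14-22 | P6 22-31 | P5 31-44 |
Completion: P1=9  P2=8  P3=22  P4=14  P5=44  P6=31
Turnaround (C−A): P1=4  P2=8  P3=22  P4=8  P5=43  P6=24
Waiting(P5) = turnaround − burst = 43 − 13 = 30

30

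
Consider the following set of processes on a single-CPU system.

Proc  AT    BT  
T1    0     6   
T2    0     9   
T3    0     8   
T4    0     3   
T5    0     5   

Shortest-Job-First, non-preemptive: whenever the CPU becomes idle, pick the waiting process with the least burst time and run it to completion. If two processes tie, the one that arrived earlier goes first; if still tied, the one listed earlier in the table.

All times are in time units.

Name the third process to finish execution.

Gantt: | T4 0-3 | T5 3-8 | T1 8-14 | T3 14-22 | T2 22-31 |
Completion: T1=14  T2=31  T3=22  T4=3  T5=8
Finish order: T4 → T5 → T1 → T3 → T2

T1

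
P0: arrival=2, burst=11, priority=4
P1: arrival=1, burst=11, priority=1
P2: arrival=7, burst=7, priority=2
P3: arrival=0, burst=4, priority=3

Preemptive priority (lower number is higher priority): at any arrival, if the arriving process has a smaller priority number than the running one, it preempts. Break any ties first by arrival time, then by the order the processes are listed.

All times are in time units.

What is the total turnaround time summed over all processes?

76

Schedule: | P3 0-1 | P1 1-12 | P2 12-19 | P3 19-22 | P0 22-33 |
Completion: P0=33  P1=12  P2=19  P3=22
Turnaround (C−A): P0=31  P1=11  P2=12  P3=22
Turnaround = completion − arrival: P0=31, P1=11, P2=12, P3=22
Total turnaround = 31 + 11 + 12 + 22 = 76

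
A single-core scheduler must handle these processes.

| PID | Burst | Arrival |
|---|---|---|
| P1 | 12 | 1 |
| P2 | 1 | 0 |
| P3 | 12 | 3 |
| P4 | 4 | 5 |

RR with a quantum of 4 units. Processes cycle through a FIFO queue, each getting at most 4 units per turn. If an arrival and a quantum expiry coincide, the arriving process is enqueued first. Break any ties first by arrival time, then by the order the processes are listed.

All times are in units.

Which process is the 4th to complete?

P3

Schedule: | P2 0-1 | P1 1-5 | P3 5-9 | P4 9-13 | P1 13-17 | P3 17-21 | P1 21-25 | P3 25-29 |
Completion: P1=25  P2=1  P3=29  P4=13
Finish order: P2 → P4 → P1 → P3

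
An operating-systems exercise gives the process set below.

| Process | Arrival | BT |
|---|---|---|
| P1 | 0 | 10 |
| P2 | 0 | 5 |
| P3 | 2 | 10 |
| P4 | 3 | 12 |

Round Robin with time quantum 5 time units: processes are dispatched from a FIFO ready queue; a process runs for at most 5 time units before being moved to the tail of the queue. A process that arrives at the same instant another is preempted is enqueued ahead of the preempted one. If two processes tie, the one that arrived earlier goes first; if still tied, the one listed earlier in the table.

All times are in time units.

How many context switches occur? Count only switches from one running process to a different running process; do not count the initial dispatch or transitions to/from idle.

Timeline: | P1 0-5 | P2 5-10 | P3 10-15 | P4 15-20 | P1 20-25 | P3 25-30 | P4 30-37 |
Completion: P1=25  P2=10  P3=30  P4=37
Turnaround (C−A): P1=25  P2=10  P3=28  P4=34

6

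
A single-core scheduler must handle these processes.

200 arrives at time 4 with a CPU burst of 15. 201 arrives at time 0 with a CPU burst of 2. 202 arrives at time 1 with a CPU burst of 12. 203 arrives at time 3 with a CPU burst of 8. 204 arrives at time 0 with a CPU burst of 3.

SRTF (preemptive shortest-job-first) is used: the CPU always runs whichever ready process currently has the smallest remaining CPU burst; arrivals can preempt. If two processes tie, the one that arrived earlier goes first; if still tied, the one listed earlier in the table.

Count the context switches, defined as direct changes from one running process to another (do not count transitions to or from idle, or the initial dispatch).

Gantt: | 201 0-2 | 204 2-5 | 203 5-13 | 202 13-25 | 200 25-40 |
Completion: 200=40  201=2  202=25  203=13  204=5
Turnaround (C−A): 200=36  201=2  202=24  203=10  204=5

4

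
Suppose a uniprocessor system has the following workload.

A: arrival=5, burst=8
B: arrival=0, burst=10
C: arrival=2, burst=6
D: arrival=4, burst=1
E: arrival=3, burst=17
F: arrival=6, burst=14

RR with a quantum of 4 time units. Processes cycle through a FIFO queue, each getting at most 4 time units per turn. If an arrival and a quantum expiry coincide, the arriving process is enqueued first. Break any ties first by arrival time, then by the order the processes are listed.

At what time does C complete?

Gantt: | B 0-4 | C 4-8 | E 8-12 | D 12-13 | B 13-17 | A 17-21 | F 21-25 | C 25-27 | E 27-31 | B 31-33 | A 33-37 | F 37-41 | E 41-45 | F 45-49 | E 49-53 | F 53-55 | E 55-56 |
Completion: A=37  B=33  C=27  D=13  E=56  F=55

27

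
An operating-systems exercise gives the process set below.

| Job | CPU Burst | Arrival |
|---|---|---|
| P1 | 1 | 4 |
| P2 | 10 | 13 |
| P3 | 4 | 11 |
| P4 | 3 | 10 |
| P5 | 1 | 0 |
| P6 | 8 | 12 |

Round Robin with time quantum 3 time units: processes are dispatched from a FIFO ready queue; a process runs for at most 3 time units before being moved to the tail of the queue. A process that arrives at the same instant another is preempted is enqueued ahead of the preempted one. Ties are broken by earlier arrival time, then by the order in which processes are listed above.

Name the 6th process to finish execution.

Gantt: | P5 0-1 | idle 1-4 | P1 4-5 | idle 5-10 | P4 10-13 | P3 13-16 | P6 16-19 | P2 19-22 | P3 22-23 | P6 23-26 | P2 26-29 | P6 29-31 | P2 31-35 |
Completion: P1=5  P2=35  P3=23  P4=13  P5=1  P6=31
Finish order: P5 → P1 → P4 → P3 → P6 → P2

P2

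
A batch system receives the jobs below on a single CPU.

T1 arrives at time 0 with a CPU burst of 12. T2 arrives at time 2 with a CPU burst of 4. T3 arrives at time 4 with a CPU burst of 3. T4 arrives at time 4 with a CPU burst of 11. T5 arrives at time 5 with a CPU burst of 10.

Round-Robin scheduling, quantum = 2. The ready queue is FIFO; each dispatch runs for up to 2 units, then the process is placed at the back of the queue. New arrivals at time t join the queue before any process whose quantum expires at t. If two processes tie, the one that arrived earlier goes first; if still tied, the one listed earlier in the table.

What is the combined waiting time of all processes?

88

Timeline: | T1 0-2 | T2 2-4 | T1 4-6 | T3 6-8 | T4 8-10 | T2 10-12 | T5 12-14 | T1 14-16 | T3 16-17 | T4 17-19 | T5 19-21 | T1 21-23 | T4 23-25 | T5 25-27 | T1 27-29 | T4 29-31 | T5 31-33 | T1 33-35 | T4 35-37 | T5 37-39 | T4 39-40 |
Completion: T1=35  T2=12  T3=17  T4=40  T5=39
Waiting = turnaround − burst: T1=23, T2=6, T3=10, T4=25, T5=24
Total waiting = 23 + 6 + 10 + 25 + 24 = 88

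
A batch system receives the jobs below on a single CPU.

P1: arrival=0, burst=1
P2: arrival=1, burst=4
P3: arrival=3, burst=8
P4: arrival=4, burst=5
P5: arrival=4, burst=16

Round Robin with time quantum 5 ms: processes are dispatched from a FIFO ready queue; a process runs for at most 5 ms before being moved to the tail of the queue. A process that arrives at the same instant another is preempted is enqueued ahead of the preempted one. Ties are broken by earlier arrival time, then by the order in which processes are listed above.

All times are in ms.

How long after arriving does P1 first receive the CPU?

0

Schedule: | P1 0-1 | P2 1-5 | P3 5-10 | P4 10-15 | P5 15-20 | P3 20-23 | P5 23-34 |
Completion: P1=1  P2=5  P3=23  P4=15  P5=34
Turnaround (C−A): P1=1  P2=4  P3=20  P4=11  P5=30
Response(P1) = first start − arrival = 0 − 0 = 0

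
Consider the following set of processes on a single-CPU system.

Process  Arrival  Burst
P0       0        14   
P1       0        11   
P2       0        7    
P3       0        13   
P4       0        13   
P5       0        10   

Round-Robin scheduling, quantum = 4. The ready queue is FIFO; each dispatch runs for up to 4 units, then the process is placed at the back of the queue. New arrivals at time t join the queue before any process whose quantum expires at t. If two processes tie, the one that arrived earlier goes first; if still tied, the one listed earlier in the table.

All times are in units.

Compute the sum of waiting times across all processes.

286

Timeline: | P0 0-4 | P1 4-8 | P2 8-12 | P3 12-16 | P4 16-20 | P5 20-24 | P0 24-28 | P1 28-32 | P2 32-35 | P3 35-39 | P4 39-43 | P5 43-47 | P0 47-51 | P1 51-54 | P3 54-58 | P4 58-62 | P5 62-64 | P0 64-66 | P3 66-67 | P4 67-68 |
Completion: P0=66  P1=54  P2=35  P3=67  P4=68  P5=64
Waiting = turnaround − burst: P0=52, P1=43, P2=28, P3=54, P4=55, P5=54
Total waiting = 52 + 43 + 28 + 54 + 55 + 54 = 286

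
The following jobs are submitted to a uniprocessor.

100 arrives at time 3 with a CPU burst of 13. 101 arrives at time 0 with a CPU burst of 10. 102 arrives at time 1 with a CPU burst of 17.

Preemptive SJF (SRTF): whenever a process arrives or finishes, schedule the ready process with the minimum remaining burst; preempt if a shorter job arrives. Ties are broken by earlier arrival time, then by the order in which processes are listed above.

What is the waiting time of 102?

22

Timeline: | 101 0-10 | 100 10-23 | 102 23-40 |
Completion: 100=23  101=10  102=40
Waiting(102) = turnaround − burst = 39 − 17 = 22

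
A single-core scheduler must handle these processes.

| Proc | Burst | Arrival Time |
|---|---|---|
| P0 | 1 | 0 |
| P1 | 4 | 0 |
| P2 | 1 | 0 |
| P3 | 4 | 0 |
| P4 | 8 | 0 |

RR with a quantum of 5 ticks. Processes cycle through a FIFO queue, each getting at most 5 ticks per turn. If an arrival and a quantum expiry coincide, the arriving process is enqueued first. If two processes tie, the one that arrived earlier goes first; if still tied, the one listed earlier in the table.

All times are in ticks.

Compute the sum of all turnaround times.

40

Gantt: | P0 0-1 | P1 1-5 | P2 5-6 | P3 6-10 | P4 10-18 |
Completion: P0=1  P1=5  P2=6  P3=10  P4=18
Turnaround (C−A): P0=1  P1=5  P2=6  P3=10  P4=18
Turnaround = completion − arrival: P0=1, P1=5, P2=6, P3=10, P4=18
Total turnaround = 1 + 5 + 6 + 10 + 18 = 40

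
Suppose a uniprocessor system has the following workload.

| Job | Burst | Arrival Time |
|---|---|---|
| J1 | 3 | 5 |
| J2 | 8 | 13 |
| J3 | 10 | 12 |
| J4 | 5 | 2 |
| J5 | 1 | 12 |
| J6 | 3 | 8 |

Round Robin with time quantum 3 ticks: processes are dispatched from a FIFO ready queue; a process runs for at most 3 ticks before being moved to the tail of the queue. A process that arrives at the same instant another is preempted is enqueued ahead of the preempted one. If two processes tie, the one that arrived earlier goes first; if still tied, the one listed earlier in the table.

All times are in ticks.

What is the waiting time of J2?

10

Schedule: | idle 0-2 | J4 2-5 | J1 5-8 | J4 8-10 | J6 10-13 | J3 13-16 | J5 16-17 | J2 17-20 | J3 20-23 | J2 23-26 | J3 26-29 | J2 29-31 | J3 31-32 |
Completion: J1=8  J2=31  J3=32  J4=10  J5=17  J6=13
Waiting(J2) = turnaround − burst = 18 − 8 = 10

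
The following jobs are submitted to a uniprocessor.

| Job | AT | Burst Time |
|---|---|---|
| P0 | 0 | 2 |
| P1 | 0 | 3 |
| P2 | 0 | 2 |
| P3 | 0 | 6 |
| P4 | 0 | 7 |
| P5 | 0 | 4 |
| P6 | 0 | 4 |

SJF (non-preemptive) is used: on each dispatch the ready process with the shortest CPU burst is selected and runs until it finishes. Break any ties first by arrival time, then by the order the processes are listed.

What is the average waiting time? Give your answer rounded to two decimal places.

8.57

Gantt: | P0 0-2 | P2 2-4 | P1 4-7 | P5 7-11 | P6 11-15 | P3 15-21 | P4 21-28 |
Completion: P0=2  P1=7  P2=4  P3=21  P4=28  P5=11  P6=15
Waiting times: P0=0, P1=4, P2=2, P3=15, P4=21, P5=7, P6=11
Average waiting = (0+4+2+15+21+7+11) / 7 = 60/7 = 8.57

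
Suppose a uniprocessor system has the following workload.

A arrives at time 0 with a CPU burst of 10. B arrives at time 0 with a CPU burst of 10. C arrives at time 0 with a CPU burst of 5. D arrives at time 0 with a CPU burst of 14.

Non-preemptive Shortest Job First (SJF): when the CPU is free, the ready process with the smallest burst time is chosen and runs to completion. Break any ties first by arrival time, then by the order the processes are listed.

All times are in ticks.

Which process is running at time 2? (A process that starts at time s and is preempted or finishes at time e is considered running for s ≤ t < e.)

Timeline: | C 0-5 | A 5-15 | B 15-25 | D 25-39 |
Completion: A=15  B=25  C=5  D=39

C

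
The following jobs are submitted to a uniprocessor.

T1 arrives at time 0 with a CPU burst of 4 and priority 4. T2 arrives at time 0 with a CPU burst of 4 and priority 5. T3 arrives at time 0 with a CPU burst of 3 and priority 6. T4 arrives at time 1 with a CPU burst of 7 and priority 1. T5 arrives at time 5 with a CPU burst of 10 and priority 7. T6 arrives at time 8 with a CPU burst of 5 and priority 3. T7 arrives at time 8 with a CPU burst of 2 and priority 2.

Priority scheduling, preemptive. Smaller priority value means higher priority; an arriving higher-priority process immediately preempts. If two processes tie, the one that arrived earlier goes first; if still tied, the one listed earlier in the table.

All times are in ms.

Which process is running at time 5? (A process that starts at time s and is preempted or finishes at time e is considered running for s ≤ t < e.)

Timeline: | T1 0-1 | T4 1-8 | T7 8-10 | T6 10-15 | T1 15-18 | T2 18-22 | T3 22-25 | T5 25-35 |
Completion: T1=18  T2=22  T3=25  T4=8  T5=35  T6=15  T7=10

T4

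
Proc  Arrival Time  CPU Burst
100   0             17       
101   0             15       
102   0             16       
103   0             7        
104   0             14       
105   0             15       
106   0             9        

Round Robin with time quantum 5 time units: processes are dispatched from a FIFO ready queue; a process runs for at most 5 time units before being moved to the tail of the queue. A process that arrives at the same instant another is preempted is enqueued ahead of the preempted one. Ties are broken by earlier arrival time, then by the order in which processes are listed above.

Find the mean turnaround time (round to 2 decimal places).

Schedule: | 100 0-5 | 101 5-10 | 102 10-15 | 103 15-20 | 104 20-25 | 105 25-30 | 106 30-35 | 100 35-40 | 101 40-45 | 102 45-50 | 103 50-52 | 104 52-57 | 105 57-62 | 106 62-66 | 100 66-71 | 101 71-76 | 102 76-81 | 104 81-85 | 105 85-90 | 100 90-92 | 102 92-93 |
Completion: 100=92  101=76  102=93  103=52  104=85  105=90  106=66
Turnaround times: 100=92, 101=76, 102=93, 103=52, 104=85, 105=90, 106=66
Average turnaround = (92+76+93+52+85+90+66) / 7 = 554/7 = 79.14

79.14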